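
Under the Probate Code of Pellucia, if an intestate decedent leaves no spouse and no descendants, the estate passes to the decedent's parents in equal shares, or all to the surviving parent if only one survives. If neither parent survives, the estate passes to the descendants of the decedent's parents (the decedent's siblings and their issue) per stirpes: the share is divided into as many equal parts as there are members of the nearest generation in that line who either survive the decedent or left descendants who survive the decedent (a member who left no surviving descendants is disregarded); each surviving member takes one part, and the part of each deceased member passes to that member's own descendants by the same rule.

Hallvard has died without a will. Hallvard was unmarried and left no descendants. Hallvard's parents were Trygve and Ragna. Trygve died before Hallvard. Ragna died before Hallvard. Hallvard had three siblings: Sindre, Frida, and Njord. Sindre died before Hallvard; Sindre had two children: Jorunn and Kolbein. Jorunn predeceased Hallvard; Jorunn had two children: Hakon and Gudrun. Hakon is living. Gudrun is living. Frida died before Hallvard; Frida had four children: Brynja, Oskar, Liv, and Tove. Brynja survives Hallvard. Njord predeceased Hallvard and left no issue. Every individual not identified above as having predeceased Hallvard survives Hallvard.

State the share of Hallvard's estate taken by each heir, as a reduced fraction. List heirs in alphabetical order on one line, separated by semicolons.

Brynja 1/8; Gudrun 1/8; Hakon 1/8; Kolbein 1/4; Liv 1/8; Oskar 1/8; Tove 1/8

Neither parent survives and there are no descendants, so the estate passes to Hallvard's siblings and their issue per stirpes.
Njord left no surviving issue, so that branch lapses and is disregarded.
The estate is divided into 2 equal shares of 1/2 among Sindre, Frida.
Sindre predeceased; the 1/2 allotted to Sindre's branch passes to Sindre's issue by representation.
The 1/2 is divided into 2 equal shares of 1/4 among Jorunn, Kolbein.
Jorunn predeceased; the 1/4 allotted to Jorunn's branch passes to Jorunn's issue by representation.
The 1/4 is divided into 2 equal shares of 1/8 among Hakon, Gudrun.
Hakon is living and takes 1/8.
Gudrun is living and takes 1/8.
Kolbein is living and takes 1/4.
Frida predeceased; the 1/2 allotted to Frida's branch passes to Frida's issue by representation.
The 1/2 is divided into 4 equal shares of 1/8 among Brynja, Oskar, Liv, Tove.
Brynja is living and takes 1/8.
Oskar is living and takes 1/8.
Liv is living and takes 1/8.
Tove is living and takes 1/8.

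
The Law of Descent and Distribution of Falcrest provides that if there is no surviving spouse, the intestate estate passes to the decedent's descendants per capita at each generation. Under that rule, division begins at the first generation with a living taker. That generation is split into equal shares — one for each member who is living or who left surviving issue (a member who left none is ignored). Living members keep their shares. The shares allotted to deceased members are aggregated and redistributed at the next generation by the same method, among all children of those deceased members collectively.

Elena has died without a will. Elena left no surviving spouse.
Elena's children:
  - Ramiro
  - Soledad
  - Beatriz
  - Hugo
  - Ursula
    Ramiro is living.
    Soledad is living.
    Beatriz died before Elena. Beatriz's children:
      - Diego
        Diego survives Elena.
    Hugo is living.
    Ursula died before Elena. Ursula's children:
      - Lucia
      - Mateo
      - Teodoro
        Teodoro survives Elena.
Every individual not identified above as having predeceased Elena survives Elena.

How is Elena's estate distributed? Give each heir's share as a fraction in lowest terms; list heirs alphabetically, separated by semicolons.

Diego 1/10; Hugo 1/5; Lucia 1/10; Mateo 1/10; Ramiro 1/5; Soledad 1/5; Teodoro 1/10

There is no surviving spouse, so the entire estate passes to Elena's descendants per capita at each generation.
At generation 1 (Ramiro, Soledad, Beatriz, Hugo, Ursula) there are 5 shares of (1)/5 = 1/5 each.
Living: Ramiro, Soledad, and Hugo — each takes 1/5.
Deceased: Beatriz and Ursula. Their combined 2/5 is pooled and carried to generation 2.
At generation 2 (Diego, Lucia, Mateo, Teodoro) there are 4 shares of (2/5)/4 = 1/10 each.
Living: Diego, Lucia, Mateo, and Teodoro — each takes 1/10.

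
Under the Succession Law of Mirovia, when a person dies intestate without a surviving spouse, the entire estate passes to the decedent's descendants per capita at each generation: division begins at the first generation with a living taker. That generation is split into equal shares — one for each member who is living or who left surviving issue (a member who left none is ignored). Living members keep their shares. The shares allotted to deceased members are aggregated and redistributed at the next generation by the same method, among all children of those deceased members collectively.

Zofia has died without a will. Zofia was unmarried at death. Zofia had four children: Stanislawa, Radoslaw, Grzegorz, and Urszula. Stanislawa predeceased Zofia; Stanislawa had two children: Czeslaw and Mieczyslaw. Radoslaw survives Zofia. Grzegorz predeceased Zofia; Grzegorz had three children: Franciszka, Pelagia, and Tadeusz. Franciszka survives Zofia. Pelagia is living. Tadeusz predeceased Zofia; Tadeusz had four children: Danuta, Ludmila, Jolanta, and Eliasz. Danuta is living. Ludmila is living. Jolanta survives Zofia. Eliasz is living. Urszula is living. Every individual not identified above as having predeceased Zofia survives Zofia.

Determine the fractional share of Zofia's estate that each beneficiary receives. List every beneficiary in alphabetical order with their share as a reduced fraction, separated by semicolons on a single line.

Czeslaw 1/10; Danuta 1/40; Eliasz 1/40; Franciszka 1/10; Jolanta 1/40; Ludmila 1/40; Mieczyslaw 1/10; Pelagia 1/10; Radoslaw 1/4; Urszula 1/4

There is no surviving spouse, so the entire estate passes to Zofia's descendants per capita at each generation.
At generation 1 (Stanislawa, Radoslaw, Grzegorz, Urszula) there are 4 shares of (1)/4 = 1/4 each.
Living: Radoslaw and Urszula — each takes 1/4.
Deceased: Stanislawa and Grzegorz. Their combined 1/2 is pooled and carried to generation 2.
At generation 2 (Czeslaw, Mieczyslaw, Franciszka, Pelagia, Tadeusz) there are 5 shares of (1/2)/5 = 1/10 each.
Living: Czeslaw, Mieczyslaw, Franciszka, and Pelagia — each takes 1/10.
Deceased: Tadeusz. That 1/10 share is carried to generation 3.
At generation 3 (Danuta, Ludmila, Jolanta, Eliasz) there are 4 shares of (1/10)/4 = 1/40 each.
Living: Danuta, Ludmila, Jolanta, and Eliasz — each takes 1/40.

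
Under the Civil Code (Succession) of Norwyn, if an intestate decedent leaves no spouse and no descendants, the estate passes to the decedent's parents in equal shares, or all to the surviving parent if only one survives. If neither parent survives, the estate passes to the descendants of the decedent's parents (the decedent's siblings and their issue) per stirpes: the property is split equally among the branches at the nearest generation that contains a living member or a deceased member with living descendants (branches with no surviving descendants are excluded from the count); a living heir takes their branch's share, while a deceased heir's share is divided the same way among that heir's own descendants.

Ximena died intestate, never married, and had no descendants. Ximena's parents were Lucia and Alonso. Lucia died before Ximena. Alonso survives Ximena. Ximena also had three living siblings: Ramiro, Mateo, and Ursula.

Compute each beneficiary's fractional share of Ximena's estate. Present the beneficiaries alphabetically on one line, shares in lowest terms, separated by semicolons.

Alonso 1

Only one parent, Alonso, survives, so Alonso takes the entire estate. The siblings take nothing because a surviving parent has priority.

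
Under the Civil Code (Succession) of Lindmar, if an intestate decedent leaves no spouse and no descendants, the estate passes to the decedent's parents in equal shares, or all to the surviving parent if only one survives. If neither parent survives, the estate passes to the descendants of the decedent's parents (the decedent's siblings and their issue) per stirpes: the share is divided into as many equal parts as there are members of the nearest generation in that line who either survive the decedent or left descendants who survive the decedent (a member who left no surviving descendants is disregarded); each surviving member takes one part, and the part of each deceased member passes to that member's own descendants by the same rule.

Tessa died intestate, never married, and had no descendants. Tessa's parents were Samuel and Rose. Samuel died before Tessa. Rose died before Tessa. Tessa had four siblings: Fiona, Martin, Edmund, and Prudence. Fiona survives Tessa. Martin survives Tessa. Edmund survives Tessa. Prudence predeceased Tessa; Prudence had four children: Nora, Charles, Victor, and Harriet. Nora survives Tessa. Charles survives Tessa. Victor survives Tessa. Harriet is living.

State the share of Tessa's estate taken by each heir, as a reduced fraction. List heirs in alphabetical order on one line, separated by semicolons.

Charles 1/16; Edmund 1/4; Fiona 1/4; Harriet 1/16; Martin 1/4; Nora 1/16; Victor 1/16

Neither parent survives and there are no descendants, so the estate passes to Tessa's siblings and their issue per stirpes.
The estate is divided into 4 equal shares of 1/4 among Fiona, Martin, Edmund, Prudence.
Fiona is living and takes 1/4.
Martin is living and takes 1/4.
Edmund is living and takes 1/4.
Prudence predeceased; the 1/4 allotted to Prudence's branch passes to Prudence's issue by representation.
The 1/4 is divided into 4 equal shares of 1/16 among Nora, Charles, Victor, Harriet.
Nora is living and takes 1/16.
Charles is living and takes 1/16.
Victor is living and takes 1/16.
Harriet is living and takes 1/16.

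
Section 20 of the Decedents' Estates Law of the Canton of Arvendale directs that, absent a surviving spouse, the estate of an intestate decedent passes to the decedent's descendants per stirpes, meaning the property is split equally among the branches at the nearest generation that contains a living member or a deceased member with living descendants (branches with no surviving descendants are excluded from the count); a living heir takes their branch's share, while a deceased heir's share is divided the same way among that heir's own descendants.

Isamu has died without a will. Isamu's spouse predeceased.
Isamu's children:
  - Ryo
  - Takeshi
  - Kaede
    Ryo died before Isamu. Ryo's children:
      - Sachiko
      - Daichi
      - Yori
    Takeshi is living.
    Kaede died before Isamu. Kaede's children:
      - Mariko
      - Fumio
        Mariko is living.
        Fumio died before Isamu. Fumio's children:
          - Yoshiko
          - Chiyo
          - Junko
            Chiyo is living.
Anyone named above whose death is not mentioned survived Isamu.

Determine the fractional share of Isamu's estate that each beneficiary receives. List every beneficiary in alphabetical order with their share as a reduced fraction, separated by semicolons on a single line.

There is no surviving spouse, so the entire estate passes to Isamu's descendants per stirpes.
The estate is divided into 3 equal shares of 1/3 among Ryo, Takeshi, Kaede.
Ryo predeceased; the 1/3 allotted to Ryo's branch passes to Ryo's issue by representation.
The 1/3 is divided into 3 equal shares of 1/9 among Sachiko, Daichi, Yori.
Sachiko is living and takes 1/9.
Daichi is living and takes 1/9.
Yori is living and takes 1/9.
Takeshi is living and takes 1/3.
Kaede predeceased; the 1/3 allotted to Kaede's branch passes to Kaede's issue by representation.
The 1/3 is divided into 2 equal shares of 1/6 among Mariko, Fumio.
Mariko is living and takes 1/6.
Fumio predeceased; the 1/6 allotted to Fumio's branch passes to Fumio's issue by representation.
The 1/6 is divided into 3 equal shares of 1/18 among Yoshiko, Chiyo, Junko.
Yoshiko is living and takes 1/18.
Chiyo is living and takes 1/18.
Junko is living and takes 1/18.

Chiyo 1/18; Daichi 1/9; Junko 1/18; Mariko 1/6; Sachiko 1/9; Takeshi 1/3; Yori 1/9; Yoshiko 1/18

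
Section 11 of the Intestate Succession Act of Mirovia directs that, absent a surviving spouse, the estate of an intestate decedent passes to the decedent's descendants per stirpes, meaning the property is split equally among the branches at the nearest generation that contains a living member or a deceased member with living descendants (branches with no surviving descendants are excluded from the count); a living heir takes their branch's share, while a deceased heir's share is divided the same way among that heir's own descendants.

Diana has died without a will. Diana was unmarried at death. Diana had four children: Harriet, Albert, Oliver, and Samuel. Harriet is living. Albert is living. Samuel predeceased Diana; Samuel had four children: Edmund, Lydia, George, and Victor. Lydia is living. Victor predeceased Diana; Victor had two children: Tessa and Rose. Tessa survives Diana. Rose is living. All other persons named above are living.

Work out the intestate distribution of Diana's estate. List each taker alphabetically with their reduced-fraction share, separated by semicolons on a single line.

There is no surviving spouse, so the entire estate passes to Diana's descendants per stirpes.
The estate is divided into 4 equal shares of 1/4 among Harriet, Albert, Oliver, Samuel.
Harriet is living and takes 1/4.
Albert is living and takes 1/4.
Oliver is living and takes 1/4.
Samuel predeceased; the 1/4 allotted to Samuel's branch passes to Samuel's issue by representation.
The 1/4 is divided into 4 equal shares of 1/16 among Edmund, Lydia, George, Victor.
Edmund is living and takes 1/16.
Lydia is living and takes 1/16.
George is living and takes 1/16.
Victor predeceased; the 1/16 allotted to Victor's branch passes to Victor's issue by representation.
The 1/16 is divided into 2 equal shares of 1/32 among Tessa, Rose.
Tessa is living and takes 1/32.
Rose is living and takes 1/32.

Albert 1/4; Edmund 1/16; George 1/16; Harriet 1/4; Lydia 1/16; Oliver 1/4; Rose 1/32; Tessa 1/32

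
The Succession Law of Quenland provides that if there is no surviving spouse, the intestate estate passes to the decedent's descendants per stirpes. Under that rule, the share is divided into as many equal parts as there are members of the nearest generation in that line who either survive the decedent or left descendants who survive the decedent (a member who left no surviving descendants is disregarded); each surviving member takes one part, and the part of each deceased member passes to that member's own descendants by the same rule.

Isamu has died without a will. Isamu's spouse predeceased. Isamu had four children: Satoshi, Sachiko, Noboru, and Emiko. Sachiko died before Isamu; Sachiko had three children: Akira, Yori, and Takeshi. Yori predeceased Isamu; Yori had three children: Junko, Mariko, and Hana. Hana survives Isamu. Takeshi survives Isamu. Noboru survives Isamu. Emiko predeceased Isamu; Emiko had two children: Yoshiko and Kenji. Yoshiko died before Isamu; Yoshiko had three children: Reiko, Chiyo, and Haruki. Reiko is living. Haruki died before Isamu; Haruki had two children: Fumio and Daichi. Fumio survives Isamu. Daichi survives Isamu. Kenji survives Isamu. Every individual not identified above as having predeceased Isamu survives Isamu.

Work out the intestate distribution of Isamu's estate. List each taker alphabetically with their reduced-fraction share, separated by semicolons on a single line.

There is no surviving spouse, so the entire estate passes to Isamu's descendants per stirpes.
The estate is divided into 4 equal shares of 1/4 among Satoshi, Sachiko, Noboru, Emiko.
Satoshi is living and takes 1/4.
Sachiko predeceased; the 1/4 allotted to Sachiko's branch passes to Sachiko's issue by representation.
The 1/4 is divided into 3 equal shares of 1/12 among Akira, Yori, Takeshi.
Akira is living and takes 1/12.
Yori predeceased; the 1/12 allotted to Yori's branch passes to Yori's issue by representation.
The 1/12 is divided into 3 equal shares of 1/36 among Junko, Mariko, Hana.
Junko is living and takes 1/36.
Mariko is living and takes 1/36.
Hana is living and takes 1/36.
Takeshi is living and takes 1/12.
Noboru is living and takes 1/4.
Emiko predeceased; the 1/4 allotted to Emiko's branch passes to Emiko's issue by representation.
The 1/4 is divided into 2 equal shares of 1/8 among Yoshiko, Kenji.
Yoshiko predeceased; the 1/8 allotted to Yoshiko's branch passes to Yoshiko's issue by representation.
The 1/8 is divided into 3 equal shares of 1/24 among Reiko, Chiyo, Haruki.
Reiko is living and takes 1/24.
Chiyo is living and takes 1/24.
Haruki predeceased; the 1/24 allotted to Haruki's branch passes to Haruki's issue by representation.
The 1/24 is divided into 2 equal shares of 1/48 among Fumio, Daichi.
Fumio is living and takes 1/48.
Daichi is living and takes 1/48.
Kenji is living and takes 1/8.

Akira 1/12; Chiyo 1/24; Daichi 1/48; Fumio 1/48; Hana 1/36; Junko 1/36; Kenji 1/8; Mariko 1/36; Noboru 1/4; Reiko 1/24; Satoshi 1/4; Takeshi 1/12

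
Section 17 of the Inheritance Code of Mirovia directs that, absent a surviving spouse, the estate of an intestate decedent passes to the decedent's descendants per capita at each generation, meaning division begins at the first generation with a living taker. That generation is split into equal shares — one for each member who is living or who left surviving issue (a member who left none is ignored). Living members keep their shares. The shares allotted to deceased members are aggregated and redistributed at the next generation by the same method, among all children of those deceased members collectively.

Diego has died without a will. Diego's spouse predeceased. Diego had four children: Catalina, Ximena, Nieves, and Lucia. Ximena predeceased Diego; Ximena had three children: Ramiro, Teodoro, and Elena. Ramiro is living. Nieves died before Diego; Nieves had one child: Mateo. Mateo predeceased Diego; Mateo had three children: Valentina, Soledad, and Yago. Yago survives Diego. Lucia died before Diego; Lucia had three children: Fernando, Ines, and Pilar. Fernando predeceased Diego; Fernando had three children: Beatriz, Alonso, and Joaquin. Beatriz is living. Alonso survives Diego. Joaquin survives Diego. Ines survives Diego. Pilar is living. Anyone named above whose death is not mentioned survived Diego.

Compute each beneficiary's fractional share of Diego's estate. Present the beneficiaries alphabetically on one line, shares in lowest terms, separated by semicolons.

Alonso 1/28; Beatriz 1/28; Catalina 1/4; Elena 3/28; Ines 3/28; Joaquin 1/28; Pilar 3/28; Ramiro 3/28; Soledad 1/28; Teodoro 3/28; Valentina 1/28; Yago 1/28

There is no surviving spouse, so the entire estate passes to Diego's descendants per capita at each generation.
At generation 1 (Catalina, Ximena, Nieves, Lucia) there are 4 shares of (1)/4 = 1/4 each.
Living: Catalina — each takes 1/4.
Deceased: Ximena, Nieves, and Lucia. Their combined 3/4 is pooled and carried to generation 2.
At generation 2 (Ramiro, Teodoro, Elena, Mateo, Fernando, Ines, Pilar) there are 7 shares of (3/4)/7 = 3/28 each.
Living: Ramiro, Teodoro, Elena, Ines, and Pilar — each takes 3/28.
Deceased: Mateo and Fernando. Their combined 3/14 is pooled and carried to generation 3.
At generation 3 (Valentina, Soledad, Yago, Beatriz, Alonso, Joaquin) there are 6 shares of (3/14)/6 = 1/28 each.
Living: Valentina, Soledad, Yago, Beatriz, Alonso, and Joaquin — each takes 1/28.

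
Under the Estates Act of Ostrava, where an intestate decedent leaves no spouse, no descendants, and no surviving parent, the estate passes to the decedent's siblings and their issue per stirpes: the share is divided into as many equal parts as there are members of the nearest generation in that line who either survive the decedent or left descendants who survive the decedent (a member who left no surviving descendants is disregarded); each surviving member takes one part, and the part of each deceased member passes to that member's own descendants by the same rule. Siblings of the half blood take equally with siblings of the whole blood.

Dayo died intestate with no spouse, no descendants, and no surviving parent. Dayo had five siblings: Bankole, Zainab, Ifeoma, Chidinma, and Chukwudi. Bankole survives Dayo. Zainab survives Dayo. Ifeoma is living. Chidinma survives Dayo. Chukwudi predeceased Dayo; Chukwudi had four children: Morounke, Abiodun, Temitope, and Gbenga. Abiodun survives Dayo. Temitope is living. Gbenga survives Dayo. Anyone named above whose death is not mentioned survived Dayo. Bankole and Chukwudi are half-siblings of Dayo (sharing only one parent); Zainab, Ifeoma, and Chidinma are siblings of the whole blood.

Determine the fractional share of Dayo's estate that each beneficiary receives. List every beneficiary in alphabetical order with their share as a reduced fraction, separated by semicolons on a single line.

Abiodun 1/20; Bankole 1/5; Chidinma 1/5; Gbenga 1/20; Ifeoma 1/5; Morounke 1/20; Temitope 1/20; Zainab 1/5

No spouse, descendants, or parent survives, so the estate passes to Dayo's siblings per stirpes.
Half-blood and whole-blood siblings take equally under the stated rule.
The estate is divided into 5 equal shares of 1/5 among Bankole, Zainab, Ifeoma, Chidinma, Chukwudi.
Bankole is living and takes 1/5.
Zainab is living and takes 1/5.
Ifeoma is living and takes 1/5.
Chidinma is living and takes 1/5.
Chukwudi predeceased; the 1/5 allotted to Chukwudi's branch passes to Chukwudi's issue by representation.
The 1/5 is divided into 4 equal shares of 1/20 among Morounke, Abiodun, Temitope, Gbenga.
Morounke is living and takes 1/20.
Abiodun is living and takes 1/20.
Temitope is living and takes 1/20.
Gbenga is living and takes 1/20.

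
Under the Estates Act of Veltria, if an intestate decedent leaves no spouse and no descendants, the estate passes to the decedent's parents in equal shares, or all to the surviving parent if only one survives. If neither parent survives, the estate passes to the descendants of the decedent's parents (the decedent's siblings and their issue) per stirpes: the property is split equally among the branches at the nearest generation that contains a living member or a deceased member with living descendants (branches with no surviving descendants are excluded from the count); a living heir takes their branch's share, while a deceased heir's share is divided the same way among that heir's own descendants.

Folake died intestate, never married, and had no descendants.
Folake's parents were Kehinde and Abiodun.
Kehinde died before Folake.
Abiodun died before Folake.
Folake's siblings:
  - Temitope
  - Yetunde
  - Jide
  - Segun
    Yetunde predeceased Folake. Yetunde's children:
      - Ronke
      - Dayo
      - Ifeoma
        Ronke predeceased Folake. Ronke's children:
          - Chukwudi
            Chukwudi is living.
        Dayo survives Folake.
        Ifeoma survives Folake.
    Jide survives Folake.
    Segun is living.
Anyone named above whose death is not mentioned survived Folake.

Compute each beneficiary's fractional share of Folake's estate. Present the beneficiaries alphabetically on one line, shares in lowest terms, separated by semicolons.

Chukwudi 1/12; Dayo 1/12; Ifeoma 1/12; Jide 1/4; Segun 1/4; Temitope 1/4

Neither parent survives and there are no descendants, so the estate passes to Folake's siblings and their issue per stirpes.
The estate is divided into 4 equal shares of 1/4 among Temitope, Yetunde, Jide, Segun.
Temitope is living and takes 1/4.
Yetunde predeceased; the 1/4 allotted to Yetunde's branch passes to Yetunde's issue by representation.
The 1/4 is divided into 3 equal shares of 1/12 among Ronke, Dayo, Ifeoma.
Ronke predeceased; the 1/12 allotted to Ronke's branch passes to Ronke's issue by representation.
Chukwudi is the sole taker at this level and receives the full 1/12.
Dayo is living and takes 1/12.
Ifeoma is living and takes 1/12.
Jide is living and takes 1/4.
Segun is living and takes 1/4.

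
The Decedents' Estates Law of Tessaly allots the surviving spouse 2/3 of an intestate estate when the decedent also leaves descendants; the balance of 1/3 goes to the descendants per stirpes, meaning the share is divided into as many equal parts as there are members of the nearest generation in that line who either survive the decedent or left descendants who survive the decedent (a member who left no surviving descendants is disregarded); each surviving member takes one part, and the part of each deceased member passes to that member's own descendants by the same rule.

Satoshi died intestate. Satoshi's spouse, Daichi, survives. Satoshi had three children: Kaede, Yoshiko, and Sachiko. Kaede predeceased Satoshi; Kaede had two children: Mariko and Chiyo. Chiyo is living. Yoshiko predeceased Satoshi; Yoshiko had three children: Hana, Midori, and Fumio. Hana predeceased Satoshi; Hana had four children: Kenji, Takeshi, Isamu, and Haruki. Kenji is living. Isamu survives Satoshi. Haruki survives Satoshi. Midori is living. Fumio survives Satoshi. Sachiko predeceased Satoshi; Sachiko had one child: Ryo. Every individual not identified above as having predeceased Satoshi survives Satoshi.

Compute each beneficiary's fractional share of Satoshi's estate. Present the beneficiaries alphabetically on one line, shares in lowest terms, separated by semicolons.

Daichi, as surviving spouse, takes 2/3.
The remaining 1/3 passes to Satoshi's descendants per stirpes.
The 1/3 is divided into 3 equal shares of 1/9 among Kaede, Yoshiko, Sachiko.
Kaede predeceased; the 1/9 allotted to Kaede's branch passes to Kaede's issue by representation.
The 1/9 is divided into 2 equal shares of 1/18 among Mariko, Chiyo.
Mariko is living and takes 1/18.
Chiyo is living and takes 1/18.
Yoshiko predeceased; the 1/9 allotted to Yoshiko's branch passes to Yoshiko's issue by representation.
The 1/9 is divided into 3 equal shares of 1/27 among Hana, Midori, Fumio.
Hana predeceased; the 1/27 allotted to Hana's branch passes to Hana's issue by representation.
The 1/27 is divided into 4 equal shares of 1/108 among Kenji, Takeshi, Isamu, Haruki.
Kenji is living and takes 1/108.
Takeshi is living and takes 1/108.
Isamu is living and takes 1/108.
Haruki is living and takes 1/108.
Midori is living and takes 1/27.
Fumio is living and takes 1/27.
Sachiko predeceased; the 1/9 allotted to Sachiko's branch passes to Sachiko's issue by representation.
Ryo is the sole taker at this level and receives the full 1/9.

Chiyo 1/18; Daichi 2/3; Fumio 1/27; Haruki 1/108; Isamu 1/108; Kenji 1/108; Mariko 1/18; Midori 1/27; Ryo 1/9; Takeshi 1/108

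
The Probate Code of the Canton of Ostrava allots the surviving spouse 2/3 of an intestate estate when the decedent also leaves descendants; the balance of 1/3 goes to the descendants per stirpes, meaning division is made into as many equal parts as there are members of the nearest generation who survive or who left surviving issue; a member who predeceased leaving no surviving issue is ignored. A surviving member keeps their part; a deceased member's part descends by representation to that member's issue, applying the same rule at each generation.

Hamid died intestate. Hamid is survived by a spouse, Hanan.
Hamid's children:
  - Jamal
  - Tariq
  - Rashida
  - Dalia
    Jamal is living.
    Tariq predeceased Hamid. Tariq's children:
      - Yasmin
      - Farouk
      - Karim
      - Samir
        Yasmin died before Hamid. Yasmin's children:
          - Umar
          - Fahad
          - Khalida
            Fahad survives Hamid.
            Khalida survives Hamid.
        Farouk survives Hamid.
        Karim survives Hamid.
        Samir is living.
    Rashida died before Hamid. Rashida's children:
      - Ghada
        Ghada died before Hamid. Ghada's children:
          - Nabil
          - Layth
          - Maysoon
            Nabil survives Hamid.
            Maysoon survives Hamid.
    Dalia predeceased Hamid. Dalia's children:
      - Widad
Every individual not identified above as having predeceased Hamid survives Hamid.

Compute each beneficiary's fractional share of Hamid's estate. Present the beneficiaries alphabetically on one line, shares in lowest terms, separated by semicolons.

Fahad 1/144; Farouk 1/48; Hanan 2/3; Jamal 1/12; Karim 1/48; Khalida 1/144; Layth 1/36; Maysoon 1/36; Nabil 1/36; Samir 1/48; Umar 1/144; Widad 1/12

Hanan, as surviving spouse, takes 2/3.
The remaining 1/3 passes to Hamid's descendants per stirpes.
The 1/3 is divided into 4 equal shares of 1/12 among Jamal, Tariq, Rashida, Dalia.
Jamal is living and takes 1/12.
Tariq predeceased; the 1/12 allotted to Tariq's branch passes to Tariq's issue by representation.
The 1/12 is divided into 4 equal shares of 1/48 among Yasmin, Farouk, Karim, Samir.
Yasmin predeceased; the 1/48 allotted to Yasmin's branch passes to Yasmin's issue by representation.
The 1/48 is divided into 3 equal shares of 1/144 among Umar, Fahad, Khalida.
Umar is living and takes 1/144.
Fahad is living and takes 1/144.
Khalida is living and takes 1/144.
Farouk is living and takes 1/48.
Karim is living and takes 1/48.
Samir is living and takes 1/48.
Rashida predeceased; the 1/12 allotted to Rashida's branch passes to Rashida's issue by representation.
Ghada's line is the sole branch at this level, so the full 1/12 passes to Ghada's issue by representation.
The 1/12 is divided into 3 equal shares of 1/36 among Nabil, Layth, Maysoon.
Nabil is living and takes 1/36.
Layth is living and takes 1/36.
Maysoon is living and takes 1/36.
Dalia predeceased; the 1/12 allotted to Dalia's branch passes to Dalia's issue by representation.
Widad is the sole taker at this level and receives the full 1/12.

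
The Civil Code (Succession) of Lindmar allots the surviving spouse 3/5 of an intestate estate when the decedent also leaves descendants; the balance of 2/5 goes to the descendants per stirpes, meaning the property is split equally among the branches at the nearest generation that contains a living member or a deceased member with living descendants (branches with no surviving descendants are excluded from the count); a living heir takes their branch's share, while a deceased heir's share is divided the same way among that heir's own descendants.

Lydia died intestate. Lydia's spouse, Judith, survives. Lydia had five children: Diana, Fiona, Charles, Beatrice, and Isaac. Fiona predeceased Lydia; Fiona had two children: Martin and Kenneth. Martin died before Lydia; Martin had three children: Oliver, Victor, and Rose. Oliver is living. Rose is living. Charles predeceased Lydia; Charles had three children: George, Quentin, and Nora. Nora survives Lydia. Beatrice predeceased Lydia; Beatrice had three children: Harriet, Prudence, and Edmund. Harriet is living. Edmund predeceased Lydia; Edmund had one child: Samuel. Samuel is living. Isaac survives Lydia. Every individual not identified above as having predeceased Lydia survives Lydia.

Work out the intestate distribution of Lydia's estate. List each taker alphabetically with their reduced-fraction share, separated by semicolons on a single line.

Diana 2/25; George 2/75; Harriet 2/75; Isaac 2/25; Judith 3/5; Kenneth 1/25; Nora 2/75; Oliver 1/75; Prudence 2/75; Quentin 2/75; Rose 1/75; Samuel 2/75; Victor 1/75

Judith, as surviving spouse, takes 3/5.
The remaining 2/5 passes to Lydia's descendants per stirpes.
The 2/5 is divided into 5 equal shares of 2/25 among Diana, Fiona, Charles, Beatrice, Isaac.
Diana is living and takes 2/25.
Fiona predeceased; the 2/25 allotted to Fiona's branch passes to Fiona's issue by representation.
The 2/25 is divided into 2 equal shares of 1/25 among Martin, Kenneth.
Martin predeceased; the 1/25 allotted to Martin's branch passes to Martin's issue by representation.
The 1/25 is divided into 3 equal shares of 1/75 among Oliver, Victor, Rose.
Oliver is living and takes 1/75.
Victor is living and takes 1/75.
Rose is living and takes 1/75.
Kenneth is living and takes 1/25.
Charles predeceased; the 2/25 allotted to Charles's branch passes to Charles's issue by representation.
The 2/25 is divided into 3 equal shares of 2/75 among George, Quentin, Nora.
George is living and takes 2/75.
Quentin is living and takes 2/75.
Nora is living and takes 2/75.
Beatrice predeceased; the 2/25 allotted to Beatrice's branch passes to Beatrice's issue by representation.
The 2/25 is divided into 3 equal shares of 2/75 among Harriet, Prudence, Edmund.
Harriet is living and takes 2/75.
Prudence is living and takes 2/75.
Edmund predeceased; the 2/75 allotted to Edmund's branch passes to Edmund's issue by representation.
Samuel is the sole taker at this level and receives the full 2/75.
Isaac is living and takes 2/25.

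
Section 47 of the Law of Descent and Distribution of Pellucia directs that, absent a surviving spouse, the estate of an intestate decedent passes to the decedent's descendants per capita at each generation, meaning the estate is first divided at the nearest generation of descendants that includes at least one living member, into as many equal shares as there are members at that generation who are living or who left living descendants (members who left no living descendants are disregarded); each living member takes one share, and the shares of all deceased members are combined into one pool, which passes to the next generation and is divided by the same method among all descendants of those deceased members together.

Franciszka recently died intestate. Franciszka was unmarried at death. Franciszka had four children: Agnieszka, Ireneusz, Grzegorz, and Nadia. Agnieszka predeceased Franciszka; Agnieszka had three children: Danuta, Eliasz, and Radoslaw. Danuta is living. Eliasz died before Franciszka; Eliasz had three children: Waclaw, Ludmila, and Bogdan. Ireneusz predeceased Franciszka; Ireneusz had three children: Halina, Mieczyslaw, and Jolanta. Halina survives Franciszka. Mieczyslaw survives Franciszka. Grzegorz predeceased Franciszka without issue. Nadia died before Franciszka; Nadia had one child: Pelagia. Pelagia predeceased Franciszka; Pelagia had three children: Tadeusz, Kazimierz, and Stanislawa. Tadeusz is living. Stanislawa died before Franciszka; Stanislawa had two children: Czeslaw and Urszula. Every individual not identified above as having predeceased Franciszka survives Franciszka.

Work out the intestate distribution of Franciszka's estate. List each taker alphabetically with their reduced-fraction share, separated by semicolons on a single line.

Bogdan 1/21; Czeslaw 1/42; Danuta 1/7; Halina 1/7; Jolanta 1/7; Kazimierz 1/21; Ludmila 1/21; Mieczyslaw 1/7; Radoslaw 1/7; Tadeusz 1/21; Urszula 1/42; Waclaw 1/21

There is no surviving spouse, so the entire estate passes to Franciszka's descendants per capita at each generation.
No one at generation 1 (Agnieszka, Ireneusz, Nadia) is living; moving to the next generation.
At generation 2 (Danuta, Eliasz, Radoslaw, Halina, Mieczyslaw, Jolanta, Pelagia) there are 7 shares of (1)/7 = 1/7 each.
Living: Danuta, Radoslaw, Halina, Mieczyslaw, and Jolanta — each takes 1/7.
Deceased: Eliasz and Pelagia. Their combined 2/7 is pooled and carried to generation 3.
At generation 3 (Waclaw, Ludmila, Bogdan, Tadeusz, Kazimierz, Stanislawa) there are 6 shares of (2/7)/6 = 1/21 each.
Living: Waclaw, Ludmila, Bogdan, Tadeusz, and Kazimierz — each takes 1/21.
Deceased: Stanislawa. That 1/21 share is carried to generation 4.
At generation 4 (Czeslaw, Urszula) there are 2 shares of (1/21)/2 = 1/42 each.
Living: Czeslaw and Urszula — each takes 1/42.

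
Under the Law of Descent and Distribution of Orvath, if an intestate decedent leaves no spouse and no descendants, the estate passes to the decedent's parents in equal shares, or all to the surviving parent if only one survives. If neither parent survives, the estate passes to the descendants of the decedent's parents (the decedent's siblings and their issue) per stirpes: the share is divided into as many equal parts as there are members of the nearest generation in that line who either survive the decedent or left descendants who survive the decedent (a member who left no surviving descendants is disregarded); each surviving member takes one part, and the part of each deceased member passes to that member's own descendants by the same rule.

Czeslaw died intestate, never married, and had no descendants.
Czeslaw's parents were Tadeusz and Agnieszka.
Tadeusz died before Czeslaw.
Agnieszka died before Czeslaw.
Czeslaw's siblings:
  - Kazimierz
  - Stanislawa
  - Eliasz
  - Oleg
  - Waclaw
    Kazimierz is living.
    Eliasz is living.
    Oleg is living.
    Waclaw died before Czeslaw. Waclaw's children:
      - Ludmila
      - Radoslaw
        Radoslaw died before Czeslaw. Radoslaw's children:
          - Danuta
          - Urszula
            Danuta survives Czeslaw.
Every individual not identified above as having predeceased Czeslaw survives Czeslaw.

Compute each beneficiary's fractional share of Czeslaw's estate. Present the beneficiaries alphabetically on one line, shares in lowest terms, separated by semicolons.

Danuta 1/20; Eliasz 1/5; Kazimierz 1/5; Ludmila 1/10; Oleg 1/5; Stanislawa 1/5; Urszula 1/20

Neither parent survives and there are no descendants, so the estate passes to Czeslaw's siblings and their issue per stirpes.
The estate is divided into 5 equal shares of 1/5 among Kazimierz, Stanislawa, Eliasz, Oleg, Waclaw.
Kazimierz is living and takes 1/5.
Stanislawa is living and takes 1/5.
Eliasz is living and takes 1/5.
Oleg is living and takes 1/5.
Waclaw predeceased; the 1/5 allotted to Waclaw's branch passes to Waclaw's issue by representation.
The 1/5 is divided into 2 equal shares of 1/10 among Ludmila, Radoslaw.
Ludmila is living and takes 1/10.
Radoslaw predeceased; the 1/10 allotted to Radoslaw's branch passes to Radoslaw's issue by representation.
The 1/10 is divided into 2 equal shares of 1/20 among Danuta, Urszula.
Danuta is living and takes 1/20.
Urszula is living and takes 1/20.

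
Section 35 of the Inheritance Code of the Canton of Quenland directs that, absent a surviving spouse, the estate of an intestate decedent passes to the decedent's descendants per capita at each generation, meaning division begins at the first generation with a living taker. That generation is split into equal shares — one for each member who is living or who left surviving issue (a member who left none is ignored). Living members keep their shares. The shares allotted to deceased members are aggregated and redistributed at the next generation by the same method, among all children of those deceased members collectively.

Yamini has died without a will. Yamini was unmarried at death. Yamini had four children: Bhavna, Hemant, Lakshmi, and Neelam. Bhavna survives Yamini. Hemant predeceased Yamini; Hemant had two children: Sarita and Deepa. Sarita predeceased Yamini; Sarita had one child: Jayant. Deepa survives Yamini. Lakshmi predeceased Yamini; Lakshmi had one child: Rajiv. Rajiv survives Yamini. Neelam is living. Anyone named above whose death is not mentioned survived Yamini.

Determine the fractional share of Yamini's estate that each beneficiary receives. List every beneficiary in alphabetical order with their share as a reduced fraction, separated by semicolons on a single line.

Bhavna 1/4; Deepa 1/6; Jayant 1/6; Neelam 1/4; Rajiv 1/6

There is no surviving spouse, so the entire estate passes to Yamini's descendants per capita at each generation.
At generation 1 (Bhavna, Hemant, Lakshmi, Neelam) there are 4 shares of (1)/4 = 1/4 each.
Living: Bhavna and Neelam — each takes 1/4.
Deceased: Hemant and Lakshmi. Their combined 1/2 is pooled and carried to generation 2.
At generation 2 (Sarita, Deepa, Rajiv) there are 3 shares of (1/2)/3 = 1/6 each.
Living: Deepa and Rajiv — each takes 1/6.
Deceased: Sarita. That 1/6 share is carried to generation 3.
At generation 3 (Jayant) there are 1 shares of (1/6)/1 = 1/6 each.
Living: Jayant — each takes 1/6.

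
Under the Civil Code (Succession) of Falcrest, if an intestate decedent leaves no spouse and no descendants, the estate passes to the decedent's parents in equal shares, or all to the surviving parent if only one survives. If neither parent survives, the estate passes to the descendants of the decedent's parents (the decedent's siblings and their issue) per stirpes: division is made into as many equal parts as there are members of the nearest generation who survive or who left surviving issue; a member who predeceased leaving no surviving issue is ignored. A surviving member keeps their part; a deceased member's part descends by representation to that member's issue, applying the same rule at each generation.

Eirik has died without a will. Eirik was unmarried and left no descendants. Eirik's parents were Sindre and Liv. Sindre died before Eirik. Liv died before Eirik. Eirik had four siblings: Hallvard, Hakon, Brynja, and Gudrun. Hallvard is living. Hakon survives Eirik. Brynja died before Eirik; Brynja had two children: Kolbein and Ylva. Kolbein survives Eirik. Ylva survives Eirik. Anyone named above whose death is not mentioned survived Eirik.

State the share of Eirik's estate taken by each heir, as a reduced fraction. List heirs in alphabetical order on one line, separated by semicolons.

Neither parent survives and there are no descendants, so the estate passes to Eirik's siblings and their issue per stirpes.
The estate is divided into 4 equal shares of 1/4 among Hallvard, Hakon, Brynja, Gudrun.
Hallvard is living and takes 1/4.
Hakon is living and takes 1/4.
Brynja predeceased; the 1/4 allotted to Brynja's branch passes to Brynja's issue by representation.
The 1/4 is divided into 2 equal shares of 1/8 among Kolbein, Ylva.
Kolbein is living and takes 1/8.
Ylva is living and takes 1/8.
Gudrun is living and takes 1/4.

Gudrun 1/4; Hakon 1/4; Hallvard 1/4; Kolbein 1/8; Ylva 1/8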